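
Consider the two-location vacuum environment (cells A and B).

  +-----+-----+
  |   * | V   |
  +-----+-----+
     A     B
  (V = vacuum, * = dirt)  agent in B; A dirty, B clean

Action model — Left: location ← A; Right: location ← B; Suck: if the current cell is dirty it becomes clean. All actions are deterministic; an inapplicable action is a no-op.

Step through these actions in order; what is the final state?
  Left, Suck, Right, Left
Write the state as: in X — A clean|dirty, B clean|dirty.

[1] after Left: in A — A dirty, B clean
[2] after Suck: in A — A clean, B clean
[3] after Right: in B — A clean, B clean
[4] after Left: in A — A clean, B clean

in A — A clean, B clean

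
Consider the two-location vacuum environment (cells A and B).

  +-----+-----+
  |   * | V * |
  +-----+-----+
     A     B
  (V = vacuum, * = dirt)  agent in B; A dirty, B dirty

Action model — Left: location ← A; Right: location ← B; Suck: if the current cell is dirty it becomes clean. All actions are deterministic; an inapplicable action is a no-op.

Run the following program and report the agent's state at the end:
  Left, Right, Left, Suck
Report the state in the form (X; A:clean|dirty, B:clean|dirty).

(A; A:clean, B:dirty)

t=1 Left ⇒ (A; A:dirty, B:dirty)
t=2 Right ⇒ (B; A:dirty, B:dirty)
t=3 Left ⇒ (A; A:dirty, B:dirty)
t=4 Suck ⇒ (A; A:clean, B:dirty)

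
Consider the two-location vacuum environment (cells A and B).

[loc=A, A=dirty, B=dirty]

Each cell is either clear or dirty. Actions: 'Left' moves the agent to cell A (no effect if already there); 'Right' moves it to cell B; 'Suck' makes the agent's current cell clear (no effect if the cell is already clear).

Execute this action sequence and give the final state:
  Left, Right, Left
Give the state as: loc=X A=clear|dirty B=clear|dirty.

step 1/3 (Left): loc=A A=dirty B=dirty
step 2/3 (Right): loc=B A=dirty B=dirty
step 3/3 (Left): loc=A A=dirty B=dirty

loc=A A=dirty B=dirty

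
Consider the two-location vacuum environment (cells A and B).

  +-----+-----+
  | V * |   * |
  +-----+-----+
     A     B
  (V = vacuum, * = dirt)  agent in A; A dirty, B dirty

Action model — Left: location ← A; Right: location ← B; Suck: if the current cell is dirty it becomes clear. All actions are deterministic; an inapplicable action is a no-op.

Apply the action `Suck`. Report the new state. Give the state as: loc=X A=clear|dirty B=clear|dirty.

start: loc=A A=dirty B=dirty
1. Suck → loc=A A=clear B=dirty

loc=A A=clear B=dirty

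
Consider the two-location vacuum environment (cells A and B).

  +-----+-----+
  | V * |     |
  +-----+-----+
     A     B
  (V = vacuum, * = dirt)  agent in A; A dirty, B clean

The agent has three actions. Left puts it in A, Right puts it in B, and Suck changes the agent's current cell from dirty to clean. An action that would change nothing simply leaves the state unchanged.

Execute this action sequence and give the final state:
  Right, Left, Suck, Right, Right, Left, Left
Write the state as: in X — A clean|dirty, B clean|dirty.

in A — A clean, B clean

1. Right → in B — A dirty, B clean
2. Left → in A — A dirty, B clean
3. Suck → in A — A clean, B clean
4. Right → in B — A clean, B clean
5. Right → in B — A clean, B clean
6. Left → in A — A clean, B clean
7. Left → in A — A clean, B clean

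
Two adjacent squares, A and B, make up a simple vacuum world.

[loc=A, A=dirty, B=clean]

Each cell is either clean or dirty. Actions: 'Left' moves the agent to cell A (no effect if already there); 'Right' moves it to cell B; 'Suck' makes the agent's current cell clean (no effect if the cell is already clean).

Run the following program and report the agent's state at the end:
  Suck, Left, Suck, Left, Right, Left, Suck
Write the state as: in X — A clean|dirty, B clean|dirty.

[1] after Suck: in A — A clean, B clean
[2] after Left: in A — A clean, B clean
[3] after Suck: in A — A clean, B clean
[4] after Left: in A — A clean, B clean
[5] after Right: in B — A clean, B clean
[6] after Left: in A — A clean, B clean
[7] after Suck: in A — A clean, B clean

in A — A clean, B clean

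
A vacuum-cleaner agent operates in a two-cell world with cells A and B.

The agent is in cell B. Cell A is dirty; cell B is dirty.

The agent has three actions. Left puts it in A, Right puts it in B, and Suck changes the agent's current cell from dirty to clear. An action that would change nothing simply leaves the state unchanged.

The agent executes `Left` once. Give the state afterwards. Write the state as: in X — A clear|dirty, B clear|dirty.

in A — A dirty, B dirty

start: in B — A dirty, B dirty
step 1/1 (Left): in A — A dirty, B dirty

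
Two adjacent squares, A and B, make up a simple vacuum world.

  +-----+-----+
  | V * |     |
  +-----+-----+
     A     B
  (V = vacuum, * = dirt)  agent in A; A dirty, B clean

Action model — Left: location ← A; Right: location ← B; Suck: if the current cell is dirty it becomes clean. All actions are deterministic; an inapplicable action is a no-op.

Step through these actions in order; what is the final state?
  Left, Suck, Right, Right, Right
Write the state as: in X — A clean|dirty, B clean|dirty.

in B — A clean, B clean

step 1/5 (Left): in A — A dirty, B clean
step 2/5 (Suck): in A — A clean, B clean
step 3/5 (Right): in B — A clean, B clean
step 4/5 (Right): in B — A clean, B clean
step 5/5 (Right): in B — A clean, B clean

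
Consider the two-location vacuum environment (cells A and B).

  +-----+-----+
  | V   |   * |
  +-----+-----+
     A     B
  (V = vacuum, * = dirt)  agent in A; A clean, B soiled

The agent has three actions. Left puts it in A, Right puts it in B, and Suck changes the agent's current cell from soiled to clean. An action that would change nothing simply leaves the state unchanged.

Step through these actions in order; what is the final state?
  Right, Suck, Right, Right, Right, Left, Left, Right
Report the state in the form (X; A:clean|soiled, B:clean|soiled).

(B; A:clean, B:clean)

[1] after Right: (B; A:clean, B:soiled)
[2] after Suck: (B; A:clean, B:clean)
[3] after Right: (B; A:clean, B:clean)
[4] after Right: (B; A:clean, B:clean)
[5] after Right: (B; A:clean, B:clean)
[6] after Left: (A; A:clean, B:clean)
[7] after Left: (A; A:clean, B:clean)
[8] after Right: (B; A:clean, B:clean)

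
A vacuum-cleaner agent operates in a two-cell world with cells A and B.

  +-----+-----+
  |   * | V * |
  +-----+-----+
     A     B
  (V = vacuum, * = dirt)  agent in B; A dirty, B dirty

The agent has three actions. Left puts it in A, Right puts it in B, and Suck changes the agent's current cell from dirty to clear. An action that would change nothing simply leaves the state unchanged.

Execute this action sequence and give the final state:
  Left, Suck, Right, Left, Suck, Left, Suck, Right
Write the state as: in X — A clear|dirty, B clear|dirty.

in B — A clear, B dirty

Left (#1): in A — A dirty, B dirty
Suck (#2): in A — A clear, B dirty
Right (#3): in B — A clear, B dirty
Left (#4): in A — A clear, B dirty
Suck (#5): in A — A clear, B dirty
Left (#6): in A — A clear, B dirty
Suck (#7): in A — A clear, B dirty
Right (#8): in B — A clear, B dirty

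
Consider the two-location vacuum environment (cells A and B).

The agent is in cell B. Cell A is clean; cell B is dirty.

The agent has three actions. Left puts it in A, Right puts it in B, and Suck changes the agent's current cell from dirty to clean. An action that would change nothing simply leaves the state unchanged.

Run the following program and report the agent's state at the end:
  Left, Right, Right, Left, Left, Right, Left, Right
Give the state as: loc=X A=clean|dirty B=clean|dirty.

step 1/8 (Left): loc=A A=clean B=dirty
step 2/8 (Right): loc=B A=clean B=dirty
step 3/8 (Right): loc=B A=clean B=dirty
step 4/8 (Left): loc=A A=clean B=dirty
step 5/8 (Left): loc=A A=clean B=dirty
step 6/8 (Right): loc=B A=clean B=dirty
step 7/8 (Left): loc=A A=clean B=dirty
step 8/8 (Right): loc=B A=clean B=dirty

loc=B A=clean B=dirty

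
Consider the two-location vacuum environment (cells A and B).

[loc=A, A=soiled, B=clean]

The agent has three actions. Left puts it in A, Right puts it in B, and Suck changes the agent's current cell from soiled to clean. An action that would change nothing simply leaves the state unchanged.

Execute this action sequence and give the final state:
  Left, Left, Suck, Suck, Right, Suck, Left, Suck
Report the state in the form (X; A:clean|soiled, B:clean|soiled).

t=1 Left ⇒ (A; A:soiled, B:clean)
t=2 Left ⇒ (A; A:soiled, B:clean)
t=3 Suck ⇒ (A; A:clean, B:clean)
t=4 Suck ⇒ (A; A:clean, B:clean)
t=5 Right ⇒ (B; A:clean, B:clean)
t=6 Suck ⇒ (B; A:clean, B:clean)
t=7 Left ⇒ (A; A:clean, B:clean)
t=8 Suck ⇒ (A; A:clean, B:clean)

(A; A:clean, B:clean)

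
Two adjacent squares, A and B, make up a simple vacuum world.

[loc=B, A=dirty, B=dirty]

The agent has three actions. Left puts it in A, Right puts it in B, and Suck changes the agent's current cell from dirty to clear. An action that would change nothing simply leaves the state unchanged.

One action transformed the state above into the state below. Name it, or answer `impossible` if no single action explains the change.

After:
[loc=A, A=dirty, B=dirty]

Left

try  Left: <A|dirty|dirty>  ← match
try Right: <B|dirty|dirty>
try  Suck: <B|dirty|clear>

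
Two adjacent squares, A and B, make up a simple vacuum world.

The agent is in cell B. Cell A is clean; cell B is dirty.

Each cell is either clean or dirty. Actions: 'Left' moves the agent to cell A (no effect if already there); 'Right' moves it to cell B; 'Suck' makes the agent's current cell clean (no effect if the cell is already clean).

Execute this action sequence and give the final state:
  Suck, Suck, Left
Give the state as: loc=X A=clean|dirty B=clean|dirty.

loc=A A=clean B=clean

t=1 Suck ⇒ loc=B A=clean B=clean
t=2 Suck ⇒ loc=B A=clean B=clean
t=3 Left ⇒ loc=A A=clean B=clean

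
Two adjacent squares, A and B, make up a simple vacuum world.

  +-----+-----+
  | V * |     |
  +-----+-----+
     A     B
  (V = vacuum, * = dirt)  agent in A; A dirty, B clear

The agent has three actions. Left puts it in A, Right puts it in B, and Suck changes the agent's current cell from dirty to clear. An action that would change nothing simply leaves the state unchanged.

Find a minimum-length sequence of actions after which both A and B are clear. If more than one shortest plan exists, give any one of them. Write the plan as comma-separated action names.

Suck

1. Suck → loc=A A=clear B=clear
min 1: A is dirty, one Suck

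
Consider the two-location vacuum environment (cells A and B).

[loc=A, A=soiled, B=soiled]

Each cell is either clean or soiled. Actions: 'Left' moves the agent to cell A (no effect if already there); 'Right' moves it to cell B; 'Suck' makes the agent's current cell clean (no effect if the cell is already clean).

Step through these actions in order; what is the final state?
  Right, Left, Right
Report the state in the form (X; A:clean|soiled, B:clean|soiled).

(B; A:soiled, B:soiled)

[1] after Right: (B; A:soiled, B:soiled)
[2] after Left: (A; A:soiled, B:soiled)
[3] after Right: (B; A:soiled, B:soiled)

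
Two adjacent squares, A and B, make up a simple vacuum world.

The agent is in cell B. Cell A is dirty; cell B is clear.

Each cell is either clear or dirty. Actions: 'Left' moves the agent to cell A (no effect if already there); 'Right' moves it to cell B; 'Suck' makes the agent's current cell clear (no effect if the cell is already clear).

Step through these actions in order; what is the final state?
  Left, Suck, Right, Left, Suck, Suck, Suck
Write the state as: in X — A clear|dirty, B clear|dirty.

1. Left → in A — A dirty, B clear
2. Suck → in A — A clear, B clear
3. Right → in B — A clear, B clear
4. Left → in A — A clear, B clear
5. Suck → in A — A clear, B clear
6. Suck → in A — A clear, B clear
7. Suck → in A — A clear, B clear

in A — A clear, B clear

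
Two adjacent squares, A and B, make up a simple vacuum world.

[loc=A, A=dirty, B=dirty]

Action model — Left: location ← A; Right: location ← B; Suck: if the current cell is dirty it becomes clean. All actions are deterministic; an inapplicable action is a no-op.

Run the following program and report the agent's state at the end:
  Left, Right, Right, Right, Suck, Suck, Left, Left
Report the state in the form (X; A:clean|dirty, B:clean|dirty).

(A; A:dirty, B:clean)

Left (#1): (A; A:dirty, B:dirty)
Right (#2): (B; A:dirty, B:dirty)
Right (#3): (B; A:dirty, B:dirty)
Right (#4): (B; A:dirty, B:dirty)
Suck (#5): (B; A:dirty, B:clean)
Suck (#6): (B; A:dirty, B:clean)
Left (#7): (A; A:dirty, B:clean)
Left (#8): (A; A:dirty, B:clean)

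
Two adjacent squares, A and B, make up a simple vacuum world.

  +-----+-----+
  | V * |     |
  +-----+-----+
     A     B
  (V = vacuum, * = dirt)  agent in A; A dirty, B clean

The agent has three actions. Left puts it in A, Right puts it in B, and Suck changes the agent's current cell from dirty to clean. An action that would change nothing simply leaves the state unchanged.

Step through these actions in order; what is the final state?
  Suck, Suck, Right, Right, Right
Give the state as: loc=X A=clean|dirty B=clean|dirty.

loc=B A=clean B=clean

1) do Suck; now loc=A A=clean B=clean
2) do Suck; now loc=A A=clean B=clean
3) do Right; now loc=B A=clean B=clean
4) do Right; now loc=B A=clean B=clean
5) do Right; now loc=B A=clean B=clean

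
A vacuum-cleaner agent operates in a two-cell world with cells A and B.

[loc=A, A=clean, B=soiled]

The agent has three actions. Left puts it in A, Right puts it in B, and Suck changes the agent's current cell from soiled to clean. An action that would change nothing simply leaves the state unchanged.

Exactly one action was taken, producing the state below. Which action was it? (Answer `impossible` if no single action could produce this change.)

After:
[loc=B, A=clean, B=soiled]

Right

try  Left: loc=A A=clean B=soiled
try Right: loc=B A=clean B=soiled  ← match
try  Suck: loc=A A=clean B=soiled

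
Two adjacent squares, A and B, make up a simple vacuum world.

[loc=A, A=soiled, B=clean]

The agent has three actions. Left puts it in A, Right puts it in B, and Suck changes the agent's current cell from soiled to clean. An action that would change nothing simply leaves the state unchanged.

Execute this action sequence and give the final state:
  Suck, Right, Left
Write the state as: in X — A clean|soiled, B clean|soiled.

[1] after Suck: in A — A clean, B clean
[2] after Right: in B — A clean, B clean
[3] after Left: in A — A clean, B clean

in A — A clean, B clean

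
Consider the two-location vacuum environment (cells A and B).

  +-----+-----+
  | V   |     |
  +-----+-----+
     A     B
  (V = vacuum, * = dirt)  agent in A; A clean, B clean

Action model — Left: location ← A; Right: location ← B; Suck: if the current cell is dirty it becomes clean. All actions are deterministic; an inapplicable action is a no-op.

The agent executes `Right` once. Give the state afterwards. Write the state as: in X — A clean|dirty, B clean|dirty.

start: in A — A clean, B clean
t=1 Right ⇒ in B — A clean, B clean

in B — A clean, B clean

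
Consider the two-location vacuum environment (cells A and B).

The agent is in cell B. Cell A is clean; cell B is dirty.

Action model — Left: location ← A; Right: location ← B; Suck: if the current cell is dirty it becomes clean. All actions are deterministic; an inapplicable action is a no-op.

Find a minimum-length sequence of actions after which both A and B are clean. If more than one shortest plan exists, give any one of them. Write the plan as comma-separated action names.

Suck (#1): (B; A:clean, B:clean)
min 1: B is dirty, one Suck

Suck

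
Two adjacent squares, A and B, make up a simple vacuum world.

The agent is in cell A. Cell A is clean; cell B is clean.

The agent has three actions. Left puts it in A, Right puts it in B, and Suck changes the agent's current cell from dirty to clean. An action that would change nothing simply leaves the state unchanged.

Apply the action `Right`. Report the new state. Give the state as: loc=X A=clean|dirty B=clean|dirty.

start: loc=A A=clean B=clean
t=1 Right ⇒ loc=B A=clean B=clean

loc=B A=clean B=clean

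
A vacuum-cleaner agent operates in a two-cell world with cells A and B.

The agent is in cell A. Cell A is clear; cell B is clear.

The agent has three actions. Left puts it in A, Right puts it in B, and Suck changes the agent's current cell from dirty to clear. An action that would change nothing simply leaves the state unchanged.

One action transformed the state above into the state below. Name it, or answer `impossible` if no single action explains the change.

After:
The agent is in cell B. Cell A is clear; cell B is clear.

try  Left: loc=A A=clear B=clear
try Right: loc=B A=clear B=clear  ← match
try  Suck: loc=A A=clear B=clear

Right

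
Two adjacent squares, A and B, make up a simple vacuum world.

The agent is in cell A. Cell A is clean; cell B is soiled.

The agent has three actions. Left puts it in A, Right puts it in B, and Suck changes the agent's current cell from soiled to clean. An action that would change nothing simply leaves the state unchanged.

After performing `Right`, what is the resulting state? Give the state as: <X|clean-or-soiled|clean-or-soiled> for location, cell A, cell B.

start: <A|clean|soiled>
[1] after Right: <B|clean|soiled>

<B|clean|soiled>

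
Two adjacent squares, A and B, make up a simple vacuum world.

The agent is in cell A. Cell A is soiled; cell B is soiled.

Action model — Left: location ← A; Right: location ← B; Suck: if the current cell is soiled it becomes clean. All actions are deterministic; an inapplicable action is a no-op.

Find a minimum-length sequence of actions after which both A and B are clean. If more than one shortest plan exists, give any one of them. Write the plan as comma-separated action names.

1) do Suck; now in A — A clean, B soiled
2) do Right; now in B — A clean, B soiled
3) do Suck; now in B — A clean, B clean
min 3: Suck A + move + Suck B

Suck, Right, Suck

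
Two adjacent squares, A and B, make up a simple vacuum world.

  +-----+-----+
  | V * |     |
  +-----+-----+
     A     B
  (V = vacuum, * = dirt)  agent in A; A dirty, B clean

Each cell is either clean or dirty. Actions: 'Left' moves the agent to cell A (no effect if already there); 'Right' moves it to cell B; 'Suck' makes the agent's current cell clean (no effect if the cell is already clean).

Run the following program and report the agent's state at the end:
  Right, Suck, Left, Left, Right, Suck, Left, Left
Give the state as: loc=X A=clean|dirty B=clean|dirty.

1. Right → loc=B A=dirty B=clean
2. Suck → loc=B A=dirty B=clean
3. Left → loc=A A=dirty B=clean
4. Left → loc=A A=dirty B=clean
5. Right → loc=B A=dirty B=clean
6. Suck → loc=B A=dirty B=clean
7. Left → loc=A A=dirty B=clean
8. Left → loc=A A=dirty B=clean

loc=A A=dirty B=clean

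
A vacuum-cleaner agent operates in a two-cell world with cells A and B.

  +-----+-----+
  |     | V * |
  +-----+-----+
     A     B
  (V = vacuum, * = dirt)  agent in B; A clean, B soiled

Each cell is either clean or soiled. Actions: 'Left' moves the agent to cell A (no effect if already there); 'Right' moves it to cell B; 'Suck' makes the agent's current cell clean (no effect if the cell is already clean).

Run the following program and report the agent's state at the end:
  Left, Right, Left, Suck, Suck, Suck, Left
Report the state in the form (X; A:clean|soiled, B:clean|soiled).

(A; A:clean, B:soiled)

step 1/7 (Left): (A; A:clean, B:soiled)
step 2/7 (Right): (B; A:clean, B:soiled)
step 3/7 (Left): (A; A:clean, B:soiled)
step 4/7 (Suck): (A; A:clean, B:soiled)
step 5/7 (Suck): (A; A:clean, B:soiled)
step 6/7 (Suck): (A; A:clean, B:soiled)
step 7/7 (Left): (A; A:clean, B:soiled)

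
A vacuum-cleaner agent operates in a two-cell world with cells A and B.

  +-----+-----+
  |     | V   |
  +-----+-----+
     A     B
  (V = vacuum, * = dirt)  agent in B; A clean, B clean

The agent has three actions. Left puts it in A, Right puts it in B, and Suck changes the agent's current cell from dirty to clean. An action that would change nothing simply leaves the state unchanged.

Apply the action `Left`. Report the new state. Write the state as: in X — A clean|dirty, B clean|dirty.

in A — A clean, B clean

start: in B — A clean, B clean
1) do Left; now in A — A clean, B clean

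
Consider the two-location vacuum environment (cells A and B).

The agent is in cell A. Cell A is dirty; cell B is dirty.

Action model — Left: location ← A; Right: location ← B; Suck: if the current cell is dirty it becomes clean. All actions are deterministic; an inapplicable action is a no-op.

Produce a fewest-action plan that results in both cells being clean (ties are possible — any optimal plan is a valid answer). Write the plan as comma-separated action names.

Suck, Right, Suck

step 1/3 (Suck): <A|clean|dirty>
step 2/3 (Right): <B|clean|dirty>
step 3/3 (Suck): <B|clean|clean>
min 3: Suck A + move + Suck B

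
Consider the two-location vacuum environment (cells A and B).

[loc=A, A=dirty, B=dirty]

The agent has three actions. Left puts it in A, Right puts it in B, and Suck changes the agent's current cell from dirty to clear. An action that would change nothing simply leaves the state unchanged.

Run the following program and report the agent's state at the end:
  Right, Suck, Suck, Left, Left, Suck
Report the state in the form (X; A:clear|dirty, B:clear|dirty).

(A; A:clear, B:clear)

1) do Right; now (B; A:dirty, B:dirty)
2) do Suck; now (B; A:dirty, B:clear)
3) do Suck; now (B; A:dirty, B:clear)
4) do Left; now (A; A:dirty, B:clear)
5) do Left; now (A; A:dirty, B:clear)
6) do Suck; now (A; A:clear, B:clear)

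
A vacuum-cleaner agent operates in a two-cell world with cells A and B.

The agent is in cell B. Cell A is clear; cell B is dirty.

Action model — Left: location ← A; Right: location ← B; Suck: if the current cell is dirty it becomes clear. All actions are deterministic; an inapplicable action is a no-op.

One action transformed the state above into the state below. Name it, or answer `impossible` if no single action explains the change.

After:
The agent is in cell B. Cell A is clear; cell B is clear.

try  Left: <A|clear|dirty>
try Right: <B|clear|dirty>
try  Suck: <B|clear|clear>  ← match

Suck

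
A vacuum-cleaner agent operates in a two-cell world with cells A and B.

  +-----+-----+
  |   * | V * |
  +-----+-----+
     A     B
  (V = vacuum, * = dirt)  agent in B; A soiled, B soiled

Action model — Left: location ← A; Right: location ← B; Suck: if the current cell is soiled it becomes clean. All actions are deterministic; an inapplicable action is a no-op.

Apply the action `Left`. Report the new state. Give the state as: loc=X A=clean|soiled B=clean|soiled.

start: loc=B A=soiled B=soiled
[1] after Left: loc=A A=soiled B=soiled

loc=A A=soiled B=soiled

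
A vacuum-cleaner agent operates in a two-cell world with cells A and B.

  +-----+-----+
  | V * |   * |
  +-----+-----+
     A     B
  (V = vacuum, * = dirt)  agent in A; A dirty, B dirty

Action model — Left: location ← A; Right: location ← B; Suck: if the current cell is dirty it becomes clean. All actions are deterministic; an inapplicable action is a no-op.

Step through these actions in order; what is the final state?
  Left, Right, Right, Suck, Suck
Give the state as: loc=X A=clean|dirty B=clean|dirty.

loc=B A=dirty B=clean

t=1 Left ⇒ loc=A A=dirty B=dirty
t=2 Right ⇒ loc=B A=dirty B=dirty
t=3 Right ⇒ loc=B A=dirty B=dirty
t=4 Suck ⇒ loc=B A=dirty B=clean
t=5 Suck ⇒ loc=B A=dirty B=clean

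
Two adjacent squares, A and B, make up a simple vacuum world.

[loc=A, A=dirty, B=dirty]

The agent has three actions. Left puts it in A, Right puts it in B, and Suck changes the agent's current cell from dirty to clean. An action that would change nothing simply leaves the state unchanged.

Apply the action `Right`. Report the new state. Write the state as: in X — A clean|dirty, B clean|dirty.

in B — A dirty, B dirty

start: in A — A dirty, B dirty
Right (#1): in B — A dirty, B dirty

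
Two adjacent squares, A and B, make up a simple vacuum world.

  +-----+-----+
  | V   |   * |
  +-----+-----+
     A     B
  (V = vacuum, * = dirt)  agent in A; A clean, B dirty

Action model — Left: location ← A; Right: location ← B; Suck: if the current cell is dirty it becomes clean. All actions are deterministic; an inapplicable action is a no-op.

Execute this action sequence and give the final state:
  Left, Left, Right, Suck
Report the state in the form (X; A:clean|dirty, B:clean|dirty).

Left (#1): (A; A:clean, B:dirty)
Left (#2): (A; A:clean, B:dirty)
Right (#3): (B; A:clean, B:dirty)
Suck (#4): (B; A:clean, B:clean)

(B; A:clean, B:clean)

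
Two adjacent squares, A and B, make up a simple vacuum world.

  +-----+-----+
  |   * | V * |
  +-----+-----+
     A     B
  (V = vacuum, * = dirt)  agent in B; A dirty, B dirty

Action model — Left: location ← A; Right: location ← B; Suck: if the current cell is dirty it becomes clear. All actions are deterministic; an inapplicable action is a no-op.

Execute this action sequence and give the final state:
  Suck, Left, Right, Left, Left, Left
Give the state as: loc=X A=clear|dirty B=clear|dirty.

loc=A A=dirty B=clear

[1] after Suck: loc=B A=dirty B=clear
[2] after Left: loc=A A=dirty B=clear
[3] after Right: loc=B A=dirty B=clear
[4] after Left: loc=A A=dirty B=clear
[5] after Left: loc=A A=dirty B=clear
[6] after Left: loc=A A=dirty B=clear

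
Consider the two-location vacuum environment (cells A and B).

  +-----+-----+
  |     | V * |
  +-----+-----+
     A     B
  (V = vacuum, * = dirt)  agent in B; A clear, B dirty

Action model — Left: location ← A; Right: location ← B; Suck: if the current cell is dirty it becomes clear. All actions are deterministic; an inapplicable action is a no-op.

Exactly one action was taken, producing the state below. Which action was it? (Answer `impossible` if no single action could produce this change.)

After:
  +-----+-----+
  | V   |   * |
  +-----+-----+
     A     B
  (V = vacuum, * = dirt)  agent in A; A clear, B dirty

try  Left: <A|clear|dirty>  ← match
try Right: <B|clear|dirty>
try  Suck: <B|clear|clear>

Left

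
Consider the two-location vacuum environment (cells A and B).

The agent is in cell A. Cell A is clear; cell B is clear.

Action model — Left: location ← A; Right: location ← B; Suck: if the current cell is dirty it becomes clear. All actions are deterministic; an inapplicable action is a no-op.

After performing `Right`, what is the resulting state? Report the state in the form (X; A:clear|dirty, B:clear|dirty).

start: (A; A:clear, B:clear)
1. Right → (B; A:clear, B:clear)

(B; A:clear, B:clear)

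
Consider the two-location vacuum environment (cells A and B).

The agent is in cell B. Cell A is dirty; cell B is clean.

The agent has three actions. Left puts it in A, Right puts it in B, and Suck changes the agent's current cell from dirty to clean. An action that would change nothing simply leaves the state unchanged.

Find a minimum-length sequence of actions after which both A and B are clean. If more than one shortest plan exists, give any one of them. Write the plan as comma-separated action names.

Left, Suck

[1] after Left: <A|dirty|clean>
[2] after Suck: <A|clean|clean>
min 2: go A then Suck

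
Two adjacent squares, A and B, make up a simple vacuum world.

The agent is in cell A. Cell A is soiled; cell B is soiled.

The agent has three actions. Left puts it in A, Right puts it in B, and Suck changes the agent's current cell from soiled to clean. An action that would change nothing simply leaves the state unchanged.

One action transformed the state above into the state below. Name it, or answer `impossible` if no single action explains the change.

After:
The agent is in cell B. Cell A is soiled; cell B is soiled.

try  Left: (A; A:soiled, B:soiled)
try Right: (B; A:soiled, B:soiled)  ← match
try  Suck: (A; A:clean, B:soiled)

Right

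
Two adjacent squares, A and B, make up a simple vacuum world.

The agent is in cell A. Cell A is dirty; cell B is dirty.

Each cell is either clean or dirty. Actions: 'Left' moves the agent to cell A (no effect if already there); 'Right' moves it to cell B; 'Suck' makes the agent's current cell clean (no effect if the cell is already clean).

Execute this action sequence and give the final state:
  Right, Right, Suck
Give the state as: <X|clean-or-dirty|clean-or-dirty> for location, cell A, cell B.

<B|dirty|clean>

[1] after Right: <B|dirty|dirty>
[2] after Right: <B|dirty|dirty>
[3] after Suck: <B|dirty|clean>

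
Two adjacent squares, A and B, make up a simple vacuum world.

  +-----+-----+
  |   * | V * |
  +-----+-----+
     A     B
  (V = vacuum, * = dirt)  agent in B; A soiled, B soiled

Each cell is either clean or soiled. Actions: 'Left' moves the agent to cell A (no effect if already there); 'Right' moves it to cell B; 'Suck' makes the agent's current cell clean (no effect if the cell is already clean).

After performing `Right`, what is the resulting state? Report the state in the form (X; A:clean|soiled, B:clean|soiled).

(B; A:soiled, B:soiled)

start: (B; A:soiled, B:soiled)
[1] after Right: (B; A:soiled, B:soiled)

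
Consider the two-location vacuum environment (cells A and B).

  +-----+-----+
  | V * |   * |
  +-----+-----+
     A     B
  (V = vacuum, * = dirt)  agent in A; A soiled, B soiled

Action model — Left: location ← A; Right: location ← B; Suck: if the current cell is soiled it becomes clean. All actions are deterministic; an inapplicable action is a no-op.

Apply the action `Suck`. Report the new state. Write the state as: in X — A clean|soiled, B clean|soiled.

start: in A — A soiled, B soiled
1. Suck → in A — A clean, B soiled

in A — A clean, B soiled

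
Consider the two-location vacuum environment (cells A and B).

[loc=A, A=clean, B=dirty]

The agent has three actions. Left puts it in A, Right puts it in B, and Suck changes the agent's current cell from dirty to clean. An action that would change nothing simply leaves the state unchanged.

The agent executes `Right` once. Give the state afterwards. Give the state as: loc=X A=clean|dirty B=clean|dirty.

loc=B A=clean B=dirty

start: loc=A A=clean B=dirty
1) do Right; now loc=B A=clean B=dirty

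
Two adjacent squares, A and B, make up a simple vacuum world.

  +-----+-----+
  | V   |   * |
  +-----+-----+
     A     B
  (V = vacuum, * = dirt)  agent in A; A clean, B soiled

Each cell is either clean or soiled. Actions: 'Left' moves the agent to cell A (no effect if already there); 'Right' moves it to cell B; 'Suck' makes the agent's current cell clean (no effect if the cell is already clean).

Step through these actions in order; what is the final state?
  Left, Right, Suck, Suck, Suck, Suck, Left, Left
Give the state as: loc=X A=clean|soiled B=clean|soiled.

loc=A A=clean B=clean

step 1/8 (Left): loc=A A=clean B=soiled
step 2/8 (Right): loc=B A=clean B=soiled
step 3/8 (Suck): loc=B A=clean B=clean
step 4/8 (Suck): loc=B A=clean B=clean
step 5/8 (Suck): loc=B A=clean B=clean
step 6/8 (Suck): loc=B A=clean B=clean
step 7/8 (Left): loc=A A=clean B=clean
step 8/8 (Left): loc=A A=clean B=clean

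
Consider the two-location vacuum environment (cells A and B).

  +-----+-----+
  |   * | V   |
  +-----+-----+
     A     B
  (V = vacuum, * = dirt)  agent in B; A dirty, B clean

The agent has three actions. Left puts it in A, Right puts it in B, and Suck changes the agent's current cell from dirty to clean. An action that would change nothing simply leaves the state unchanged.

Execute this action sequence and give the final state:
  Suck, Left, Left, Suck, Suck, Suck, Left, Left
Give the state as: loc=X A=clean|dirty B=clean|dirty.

loc=A A=clean B=clean

Suck (#1): loc=B A=dirty B=clean
Left (#2): loc=A A=dirty B=clean
Left (#3): loc=A A=dirty B=clean
Suck (#4): loc=A A=clean B=clean
Suck (#5): loc=A A=clean B=clean
Suck (#6): loc=A A=clean B=clean
Left (#7): loc=A A=clean B=clean
Left (#8): loc=A A=clean B=clean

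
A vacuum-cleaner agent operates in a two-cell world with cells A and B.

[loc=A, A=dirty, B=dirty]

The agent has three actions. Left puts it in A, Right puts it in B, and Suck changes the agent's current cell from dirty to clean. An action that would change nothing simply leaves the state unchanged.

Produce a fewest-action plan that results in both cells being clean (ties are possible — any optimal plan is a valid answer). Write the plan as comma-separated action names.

Suck, Right, Suck

1. Suck → in A — A clean, B dirty
2. Right → in B — A clean, B dirty
3. Suck → in B — A clean, B clean
min 3: Suck A + move + Suck B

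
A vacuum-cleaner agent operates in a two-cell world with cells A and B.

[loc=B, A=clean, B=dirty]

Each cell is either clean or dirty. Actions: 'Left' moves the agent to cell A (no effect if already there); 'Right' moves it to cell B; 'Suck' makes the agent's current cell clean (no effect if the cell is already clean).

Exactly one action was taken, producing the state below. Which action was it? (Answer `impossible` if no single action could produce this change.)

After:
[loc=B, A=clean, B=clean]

Suck

try  Left: (A; A:clean, B:dirty)
try Right: (B; A:clean, B:dirty)
try  Suck: (B; A:clean, B:clean)  ← match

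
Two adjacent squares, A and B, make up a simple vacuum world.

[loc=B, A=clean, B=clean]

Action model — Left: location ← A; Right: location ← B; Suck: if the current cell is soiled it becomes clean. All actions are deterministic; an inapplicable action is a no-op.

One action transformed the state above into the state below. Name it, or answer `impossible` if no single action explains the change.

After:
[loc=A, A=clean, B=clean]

Left

try  Left: (A; A:clean, B:clean)  ← match
try Right: (B; A:clean, B:clean)
try  Suck: (B; A:clean, B:clean)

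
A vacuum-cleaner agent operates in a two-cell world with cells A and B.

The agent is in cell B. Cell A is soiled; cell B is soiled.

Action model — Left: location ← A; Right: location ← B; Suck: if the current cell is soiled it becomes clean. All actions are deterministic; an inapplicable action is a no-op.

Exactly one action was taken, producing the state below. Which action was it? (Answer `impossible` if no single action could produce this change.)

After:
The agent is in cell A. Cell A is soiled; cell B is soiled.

try  Left: (A; A:soiled, B:soiled)  ← match
try Right: (B; A:soiled, B:soiled)
try  Suck: (B; A:soiled, B:clean)

Left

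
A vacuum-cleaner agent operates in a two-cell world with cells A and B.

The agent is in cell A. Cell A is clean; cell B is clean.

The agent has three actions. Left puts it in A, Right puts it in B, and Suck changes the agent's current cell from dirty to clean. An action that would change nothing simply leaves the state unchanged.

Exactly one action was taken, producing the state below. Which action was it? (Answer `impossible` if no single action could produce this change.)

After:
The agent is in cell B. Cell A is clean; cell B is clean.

try  Left: in A — A clean, B clean
try Right: in B — A clean, B clean  ← match
try  Suck: in A — A clean, B clean

Right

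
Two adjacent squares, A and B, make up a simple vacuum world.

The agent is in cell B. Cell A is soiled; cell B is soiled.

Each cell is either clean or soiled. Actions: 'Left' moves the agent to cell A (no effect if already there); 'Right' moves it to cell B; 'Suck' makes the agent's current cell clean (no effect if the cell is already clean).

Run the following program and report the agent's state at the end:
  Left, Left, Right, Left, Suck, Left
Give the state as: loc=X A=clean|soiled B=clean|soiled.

loc=A A=clean B=soiled

step 1/6 (Left): loc=A A=soiled B=soiled
step 2/6 (Left): loc=A A=soiled B=soiled
step 3/6 (Right): loc=B A=soiled B=soiled
step 4/6 (Left): loc=A A=soiled B=soiled
step 5/6 (Suck): loc=A A=clean B=soiled
step 6/6 (Left): loc=A A=clean B=soiled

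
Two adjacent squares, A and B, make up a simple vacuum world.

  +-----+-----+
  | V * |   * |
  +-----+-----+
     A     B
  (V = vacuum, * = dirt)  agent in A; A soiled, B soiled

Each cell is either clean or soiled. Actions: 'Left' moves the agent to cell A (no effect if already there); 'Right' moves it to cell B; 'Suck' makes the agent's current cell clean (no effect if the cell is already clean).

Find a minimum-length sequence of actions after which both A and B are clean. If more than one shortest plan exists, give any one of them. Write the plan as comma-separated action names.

step 1/3 (Suck): <A|clean|soiled>
step 2/3 (Right): <B|clean|soiled>
step 3/3 (Suck): <B|clean|clean>
min 3: Suck A + move + Suck B

Suck, Right, Suck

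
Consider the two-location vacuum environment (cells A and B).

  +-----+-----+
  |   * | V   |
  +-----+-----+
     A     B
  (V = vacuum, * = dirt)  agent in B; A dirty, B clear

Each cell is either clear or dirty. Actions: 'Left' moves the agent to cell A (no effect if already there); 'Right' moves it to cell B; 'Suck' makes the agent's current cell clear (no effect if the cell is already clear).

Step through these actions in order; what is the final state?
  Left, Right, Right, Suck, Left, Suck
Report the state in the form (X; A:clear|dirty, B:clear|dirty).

(A; A:clear, B:clear)

t=1 Left ⇒ (A; A:dirty, B:clear)
t=2 Right ⇒ (B; A:dirty, B:clear)
t=3 Right ⇒ (B; A:dirty, B:clear)
t=4 Suck ⇒ (B; A:dirty, B:clear)
t=5 Left ⇒ (A; A:dirty, B:clear)
t=6 Suck ⇒ (A; A:clear, B:clear)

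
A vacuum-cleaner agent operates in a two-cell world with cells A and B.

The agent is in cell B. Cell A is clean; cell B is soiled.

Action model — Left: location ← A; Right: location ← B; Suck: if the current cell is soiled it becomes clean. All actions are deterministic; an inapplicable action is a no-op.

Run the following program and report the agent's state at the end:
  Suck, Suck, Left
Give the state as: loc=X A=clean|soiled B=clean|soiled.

1. Suck → loc=B A=clean B=clean
2. Suck → loc=B A=clean B=clean
3. Left → loc=A A=clean B=clean

loc=A A=clean B=clean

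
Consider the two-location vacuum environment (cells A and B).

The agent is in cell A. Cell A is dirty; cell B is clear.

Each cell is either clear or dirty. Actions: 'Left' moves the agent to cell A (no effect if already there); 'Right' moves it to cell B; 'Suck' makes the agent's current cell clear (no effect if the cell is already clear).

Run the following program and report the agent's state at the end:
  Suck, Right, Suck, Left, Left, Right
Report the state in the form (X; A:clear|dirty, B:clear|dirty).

(B; A:clear, B:clear)

step 1/6 (Suck): (A; A:clear, B:clear)
step 2/6 (Right): (B; A:clear, B:clear)
step 3/6 (Suck): (B; A:clear, B:clear)
step 4/6 (Left): (A; A:clear, B:clear)
step 5/6 (Left): (A; A:clear, B:clear)
step 6/6 (Right): (B; A:clear, B:clear)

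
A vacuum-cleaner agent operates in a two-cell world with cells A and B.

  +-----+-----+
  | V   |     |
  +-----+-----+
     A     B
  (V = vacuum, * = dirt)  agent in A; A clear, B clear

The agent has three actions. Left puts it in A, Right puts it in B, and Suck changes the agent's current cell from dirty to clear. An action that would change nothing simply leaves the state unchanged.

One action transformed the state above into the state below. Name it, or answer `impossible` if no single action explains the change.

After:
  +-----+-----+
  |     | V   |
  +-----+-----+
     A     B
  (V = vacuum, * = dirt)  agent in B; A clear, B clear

Right

try  Left: <A|clear|clear>
try Right: <B|clear|clear>  ← match
try  Suck: <A|clear|clear>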